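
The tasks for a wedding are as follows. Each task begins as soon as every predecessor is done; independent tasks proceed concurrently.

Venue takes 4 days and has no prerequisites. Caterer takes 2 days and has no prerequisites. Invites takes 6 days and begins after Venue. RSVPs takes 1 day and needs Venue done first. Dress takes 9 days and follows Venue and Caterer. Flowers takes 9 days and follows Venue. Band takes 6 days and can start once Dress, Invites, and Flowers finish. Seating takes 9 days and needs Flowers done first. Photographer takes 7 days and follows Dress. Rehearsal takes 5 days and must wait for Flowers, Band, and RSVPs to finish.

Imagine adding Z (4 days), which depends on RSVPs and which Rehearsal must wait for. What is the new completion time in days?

24

Originally the job takes 24 days.
With Z inserted, Rehearsal now waits for max(Flowers, Band, RSVPs, Z).
New critical path: Venue→Dress→Band→Rehearsal = 4+9+6+5 = 24 ⇒ 24 days.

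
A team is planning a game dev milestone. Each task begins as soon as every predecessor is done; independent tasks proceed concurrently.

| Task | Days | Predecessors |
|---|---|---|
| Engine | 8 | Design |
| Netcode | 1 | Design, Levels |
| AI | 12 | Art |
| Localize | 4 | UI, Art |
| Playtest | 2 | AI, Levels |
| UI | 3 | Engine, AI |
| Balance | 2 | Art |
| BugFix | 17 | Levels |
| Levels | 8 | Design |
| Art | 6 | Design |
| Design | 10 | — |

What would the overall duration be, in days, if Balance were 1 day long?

The binding path is Design→Art→AI→UI→Localize = 10+6+12+3+4 = 35; finish at 35 days.
The longest path through Balance is only 18 days, so Balance has float 17.
No other chain overtakes it, so the finish is 35 days.

35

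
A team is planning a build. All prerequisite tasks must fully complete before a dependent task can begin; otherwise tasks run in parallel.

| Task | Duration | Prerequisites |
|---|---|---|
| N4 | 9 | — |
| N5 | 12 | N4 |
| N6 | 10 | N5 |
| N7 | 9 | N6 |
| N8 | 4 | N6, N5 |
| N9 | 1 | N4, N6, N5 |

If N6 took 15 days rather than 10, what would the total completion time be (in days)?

45

Critical path before the change: N4→N5→N6→N7 = 9+12+10+9 = 40 giving 40 days.
N6 lies on that path, so at 15 days the path becomes 45 days.
No other chain overtakes it, so the finish is 45 days.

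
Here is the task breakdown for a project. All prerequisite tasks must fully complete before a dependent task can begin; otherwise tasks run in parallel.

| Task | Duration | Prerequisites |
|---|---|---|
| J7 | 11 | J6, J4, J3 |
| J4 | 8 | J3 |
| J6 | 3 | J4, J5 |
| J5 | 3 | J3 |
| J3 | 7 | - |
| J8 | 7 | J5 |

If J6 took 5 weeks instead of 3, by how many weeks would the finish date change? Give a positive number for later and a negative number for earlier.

2

As given, the longest chain is J3→J4→J6→J7 = 7+8+3+11 = 29, so the finish is 29 weeks.
Since J6 is critical, the +2 change carries straight to that chain (now 31 weeks).
The critical path is still J3→J4→J6→J7; finish is now 31 weeks.
Change in finish: 31 − 29 = +2 weeks.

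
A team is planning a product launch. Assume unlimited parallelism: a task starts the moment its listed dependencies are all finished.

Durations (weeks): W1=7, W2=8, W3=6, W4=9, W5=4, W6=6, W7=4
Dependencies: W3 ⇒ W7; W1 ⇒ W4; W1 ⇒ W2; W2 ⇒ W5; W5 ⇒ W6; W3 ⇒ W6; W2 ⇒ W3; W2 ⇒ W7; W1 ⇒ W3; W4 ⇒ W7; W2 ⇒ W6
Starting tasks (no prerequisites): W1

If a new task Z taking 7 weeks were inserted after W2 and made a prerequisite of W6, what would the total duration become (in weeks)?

Originally the plan takes 27 weeks.
With Z inserted, W6 now waits for max(W3, W2, W5, Z).
New critical path: W1→W2→Z→W6 = 7+8+7+6 = 28 ⇒ 28 weeks.

28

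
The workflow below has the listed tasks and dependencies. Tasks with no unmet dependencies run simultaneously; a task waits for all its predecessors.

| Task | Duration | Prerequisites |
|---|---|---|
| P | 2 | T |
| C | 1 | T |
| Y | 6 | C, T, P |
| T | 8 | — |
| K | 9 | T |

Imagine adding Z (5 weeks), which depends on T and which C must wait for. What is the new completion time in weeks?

Originally the workflow takes 17 weeks.
With Z inserted, C now waits for max(T, Z).
New critical path: T→Z→C→Y = 8+5+1+6 = 20 ⇒ 20 weeks.

20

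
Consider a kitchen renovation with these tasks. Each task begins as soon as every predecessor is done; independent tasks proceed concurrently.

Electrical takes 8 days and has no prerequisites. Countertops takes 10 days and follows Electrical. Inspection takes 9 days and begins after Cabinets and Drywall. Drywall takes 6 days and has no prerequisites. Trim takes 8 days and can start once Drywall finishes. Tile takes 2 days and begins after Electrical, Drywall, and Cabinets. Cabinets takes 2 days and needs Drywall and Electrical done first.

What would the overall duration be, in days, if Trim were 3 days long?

19

The binding path is Electrical→Cabinets→Inspection = 8+2+9 = 19; finish at 19 days.
The longest path through Trim is only 14 days, so Trim has float 5.
That remains the longest chain; total 19 days.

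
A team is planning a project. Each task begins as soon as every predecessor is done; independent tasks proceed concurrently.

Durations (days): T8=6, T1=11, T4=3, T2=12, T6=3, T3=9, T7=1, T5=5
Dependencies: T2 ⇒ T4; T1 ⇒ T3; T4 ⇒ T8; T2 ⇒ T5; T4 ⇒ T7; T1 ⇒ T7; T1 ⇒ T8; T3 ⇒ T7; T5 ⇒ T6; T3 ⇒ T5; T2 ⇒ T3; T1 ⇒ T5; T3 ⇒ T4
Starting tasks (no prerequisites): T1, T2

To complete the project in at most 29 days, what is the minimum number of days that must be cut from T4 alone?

Current finish: 30 days; target: 29.
T4 is on every critical path, so each day cut from T4 cuts the finish by one (this holds down to a finish of 29).
Need 30 − 29 = 1 day off T4 → T4 becomes 2 days, finish becomes 29.

1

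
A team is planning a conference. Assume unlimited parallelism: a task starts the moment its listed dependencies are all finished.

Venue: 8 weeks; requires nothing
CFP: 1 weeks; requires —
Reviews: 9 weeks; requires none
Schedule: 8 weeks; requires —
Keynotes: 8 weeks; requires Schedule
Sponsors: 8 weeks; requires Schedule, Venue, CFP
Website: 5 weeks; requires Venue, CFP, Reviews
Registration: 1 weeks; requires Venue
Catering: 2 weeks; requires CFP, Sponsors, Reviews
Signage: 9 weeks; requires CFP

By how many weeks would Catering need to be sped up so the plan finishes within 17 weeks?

1

Current finish: 18 weeks; target: 17.
Catering is on every critical path, so each week cut from Catering cuts the finish by one (this holds down to a finish of 17).
Need 18 − 17 = 1 week off Catering → Catering becomes 1 week, finish becomes 17.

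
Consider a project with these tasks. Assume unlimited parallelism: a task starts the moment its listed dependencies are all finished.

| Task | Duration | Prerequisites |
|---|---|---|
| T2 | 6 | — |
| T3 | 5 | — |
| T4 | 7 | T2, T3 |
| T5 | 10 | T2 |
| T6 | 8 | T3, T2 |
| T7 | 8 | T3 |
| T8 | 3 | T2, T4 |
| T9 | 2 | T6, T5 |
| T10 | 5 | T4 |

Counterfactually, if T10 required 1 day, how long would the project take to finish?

Baseline: T2→T4→T10 = 6+7+5 = 18 → 18 days.
T10 lies on that path, so at 1 day the path becomes 14 days.
The binding chain switches to T2→T5→T9 = 6+10+2 = 18; finish 18 days.

18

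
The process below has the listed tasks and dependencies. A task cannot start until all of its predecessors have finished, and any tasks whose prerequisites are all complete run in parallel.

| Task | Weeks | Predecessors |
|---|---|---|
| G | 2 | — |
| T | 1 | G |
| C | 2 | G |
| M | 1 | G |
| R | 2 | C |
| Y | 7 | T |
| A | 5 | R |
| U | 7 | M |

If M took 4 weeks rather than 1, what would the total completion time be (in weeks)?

13

The binding path is G→C→R→A = 2+2+2+5 = 11; finish at 11 weeks.
M is off the critical path — its longest chain is 10 weeks, giving 1 of slack.
New critical path: G→M→U = 2+4+7 = 13 ⇒ 13 weeks.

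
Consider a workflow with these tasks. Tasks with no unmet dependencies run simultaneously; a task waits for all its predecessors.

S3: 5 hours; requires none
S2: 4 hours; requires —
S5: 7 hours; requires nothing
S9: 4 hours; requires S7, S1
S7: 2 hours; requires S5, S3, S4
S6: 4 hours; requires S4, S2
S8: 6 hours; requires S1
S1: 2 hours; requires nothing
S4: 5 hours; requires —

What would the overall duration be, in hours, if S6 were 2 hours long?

13

Baseline: S5→S7→S9 = 7+2+4 = 13 → 13 hours.
The longest path through S6 is only 9 hours, so S6 has float 4.
No other chain overtakes it, so the finish is 13 hours.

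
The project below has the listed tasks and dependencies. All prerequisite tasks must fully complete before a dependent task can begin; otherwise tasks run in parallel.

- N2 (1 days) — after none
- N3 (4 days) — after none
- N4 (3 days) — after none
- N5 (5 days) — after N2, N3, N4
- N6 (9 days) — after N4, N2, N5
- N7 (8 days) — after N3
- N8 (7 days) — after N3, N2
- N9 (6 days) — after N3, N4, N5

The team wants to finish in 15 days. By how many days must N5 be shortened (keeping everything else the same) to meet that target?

Current finish: 18 days; target: 15.
N5 is on every critical path, so each day cut from N5 cuts the finish by one (this holds down to a finish of 14).
Need 18 − 15 = 3 days off N5 → N5 becomes 2 days, finish becomes 15.

3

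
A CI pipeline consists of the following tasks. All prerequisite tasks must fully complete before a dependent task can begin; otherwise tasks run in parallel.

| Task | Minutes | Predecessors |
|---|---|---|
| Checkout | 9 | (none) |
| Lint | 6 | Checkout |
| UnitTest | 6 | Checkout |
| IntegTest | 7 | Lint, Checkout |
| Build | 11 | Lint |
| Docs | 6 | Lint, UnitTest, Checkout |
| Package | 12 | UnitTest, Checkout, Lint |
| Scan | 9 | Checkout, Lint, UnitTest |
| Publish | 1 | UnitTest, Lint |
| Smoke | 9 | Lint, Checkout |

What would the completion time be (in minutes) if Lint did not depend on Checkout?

27

Original critical path: Checkout→Lint→Package = 9+6+12 = 27 ⇒ 27 minutes.
Without Checkout→Lint, Lint's earliest start moves from 9 to 0.
After: Checkout→UnitTest→Package = 9+6+12 = 27 → 27 minutes.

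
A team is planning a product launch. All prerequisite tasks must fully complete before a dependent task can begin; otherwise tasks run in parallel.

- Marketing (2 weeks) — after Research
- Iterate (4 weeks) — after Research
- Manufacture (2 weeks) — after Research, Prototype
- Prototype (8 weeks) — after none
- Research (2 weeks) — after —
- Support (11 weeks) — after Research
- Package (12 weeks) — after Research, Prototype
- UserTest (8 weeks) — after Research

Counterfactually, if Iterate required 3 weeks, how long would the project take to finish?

20

Actual critical path: Prototype→Package = 8+12 = 20 ⇒ 20 weeks.
The longest path through Iterate is only 6 weeks, so Iterate has float 14.
No other chain overtakes it, so the finish is 20 weeks.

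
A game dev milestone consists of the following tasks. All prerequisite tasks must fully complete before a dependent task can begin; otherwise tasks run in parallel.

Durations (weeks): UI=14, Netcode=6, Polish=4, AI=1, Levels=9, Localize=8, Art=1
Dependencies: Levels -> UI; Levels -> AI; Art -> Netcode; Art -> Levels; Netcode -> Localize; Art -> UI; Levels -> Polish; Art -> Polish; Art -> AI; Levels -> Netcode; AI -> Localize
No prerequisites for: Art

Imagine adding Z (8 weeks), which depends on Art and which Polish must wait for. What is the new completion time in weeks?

24

Originally the schedule takes 24 weeks.
With Z inserted, Polish now waits for max(Levels, Art, Z).
New critical path: Art→Levels→UI = 1+9+14 = 24 ⇒ 24 weeks.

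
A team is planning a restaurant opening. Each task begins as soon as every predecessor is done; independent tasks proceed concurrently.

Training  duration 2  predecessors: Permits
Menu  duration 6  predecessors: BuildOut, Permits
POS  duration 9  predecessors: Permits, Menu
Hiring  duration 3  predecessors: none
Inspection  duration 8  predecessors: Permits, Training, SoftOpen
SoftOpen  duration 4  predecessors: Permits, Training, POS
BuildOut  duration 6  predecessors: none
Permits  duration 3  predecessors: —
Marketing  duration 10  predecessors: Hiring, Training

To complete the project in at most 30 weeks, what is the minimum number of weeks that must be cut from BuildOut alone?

Current finish: 33 weeks; target: 30.
BuildOut is on every critical path, so each week cut from BuildOut cuts the finish by one (this holds down to a finish of 30).
Need 33 − 30 = 3 weeks off BuildOut → BuildOut becomes 3 weeks, finish becomes 30.

3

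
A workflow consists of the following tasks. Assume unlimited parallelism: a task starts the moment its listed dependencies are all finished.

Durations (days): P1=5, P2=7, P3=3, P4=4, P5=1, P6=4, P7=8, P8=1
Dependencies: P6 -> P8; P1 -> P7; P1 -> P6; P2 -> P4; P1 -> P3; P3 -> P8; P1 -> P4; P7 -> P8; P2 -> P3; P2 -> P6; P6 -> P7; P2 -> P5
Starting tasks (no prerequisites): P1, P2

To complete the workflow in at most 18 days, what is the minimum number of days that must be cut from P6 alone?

Current finish: 20 days; target: 18.
P6 is on every critical path, so each day cut from P6 cuts the finish by one (this holds down to a finish of 17).
Need 20 − 18 = 2 days off P6 → P6 becomes 2 days, finish becomes 18.

2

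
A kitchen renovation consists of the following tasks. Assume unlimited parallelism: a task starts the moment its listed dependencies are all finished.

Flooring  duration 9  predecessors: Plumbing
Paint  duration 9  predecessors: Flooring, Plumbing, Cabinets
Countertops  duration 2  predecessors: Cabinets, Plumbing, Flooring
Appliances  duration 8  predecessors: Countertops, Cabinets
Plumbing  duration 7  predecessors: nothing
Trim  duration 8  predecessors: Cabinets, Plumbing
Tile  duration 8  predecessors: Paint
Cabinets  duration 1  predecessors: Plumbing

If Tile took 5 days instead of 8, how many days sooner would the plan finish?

As given, the longest chain is Plumbing→Flooring→Paint→Tile = 7+9+9+8 = 33, so the finish is 33 days.
Since Tile is critical, the -3 change carries straight to that chain (now 30 days).
No other chain overtakes it, so the finish is 30 days.
Change in finish: 30 − 33 = -3 days.

3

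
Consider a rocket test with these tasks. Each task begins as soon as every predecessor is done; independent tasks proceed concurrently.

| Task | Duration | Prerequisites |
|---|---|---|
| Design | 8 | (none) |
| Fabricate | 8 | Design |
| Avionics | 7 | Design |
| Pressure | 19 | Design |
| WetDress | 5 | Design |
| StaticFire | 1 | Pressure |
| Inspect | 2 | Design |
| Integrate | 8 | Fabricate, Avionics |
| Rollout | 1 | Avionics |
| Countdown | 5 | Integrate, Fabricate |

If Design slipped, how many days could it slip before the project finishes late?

Design→Fabricate→Integrate→Countdown = 8+8+8+5 = 29 sets the makespan at 29 days.
Design finishes as early as 8 and must finish by 8.
Slack of Design = 0 − 0 = 0 days.

0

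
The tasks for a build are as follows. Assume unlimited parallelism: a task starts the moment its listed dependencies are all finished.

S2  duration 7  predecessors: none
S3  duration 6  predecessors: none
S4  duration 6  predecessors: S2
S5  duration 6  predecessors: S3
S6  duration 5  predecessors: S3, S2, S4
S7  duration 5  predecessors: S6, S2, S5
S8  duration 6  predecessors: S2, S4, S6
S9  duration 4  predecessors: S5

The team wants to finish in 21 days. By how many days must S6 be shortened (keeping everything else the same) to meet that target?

3

Current finish: 24 days; target: 21.
S6 is on every critical path, so each day cut from S6 cuts the finish by one (this holds down to a finish of 20).
Need 24 − 21 = 3 days off S6 → S6 becomes 2 days, finish becomes 21.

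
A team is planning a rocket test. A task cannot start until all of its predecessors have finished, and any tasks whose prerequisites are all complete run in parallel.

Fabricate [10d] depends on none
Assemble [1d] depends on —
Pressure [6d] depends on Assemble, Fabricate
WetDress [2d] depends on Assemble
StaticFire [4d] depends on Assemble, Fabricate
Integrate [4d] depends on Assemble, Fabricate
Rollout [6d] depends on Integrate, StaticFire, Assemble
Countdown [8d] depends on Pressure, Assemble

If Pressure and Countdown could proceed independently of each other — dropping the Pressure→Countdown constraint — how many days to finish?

Before: longest chain Fabricate→Pressure→Countdown = 10+6+8 = 24, finish 24.
Without Pressure→Countdown, Countdown's earliest start moves from 16 to 1.
The longest chain is now Fabricate→StaticFire→Rollout = 10+4+6 = 20, so the project takes 20 days.

20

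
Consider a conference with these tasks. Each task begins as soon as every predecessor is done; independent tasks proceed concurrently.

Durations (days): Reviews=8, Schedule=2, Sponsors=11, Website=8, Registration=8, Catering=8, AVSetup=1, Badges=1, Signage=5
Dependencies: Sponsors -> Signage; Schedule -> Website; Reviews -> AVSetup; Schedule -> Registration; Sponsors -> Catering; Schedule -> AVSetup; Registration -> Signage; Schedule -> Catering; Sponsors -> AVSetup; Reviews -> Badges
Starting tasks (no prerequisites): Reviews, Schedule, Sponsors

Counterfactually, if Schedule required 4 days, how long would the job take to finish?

19

Baseline: Sponsors→Catering = 11+8 = 19 → 19 days.
Schedule has 4 days of float (longest path through it is 15).
No other chain overtakes it, so the finish is 19 days.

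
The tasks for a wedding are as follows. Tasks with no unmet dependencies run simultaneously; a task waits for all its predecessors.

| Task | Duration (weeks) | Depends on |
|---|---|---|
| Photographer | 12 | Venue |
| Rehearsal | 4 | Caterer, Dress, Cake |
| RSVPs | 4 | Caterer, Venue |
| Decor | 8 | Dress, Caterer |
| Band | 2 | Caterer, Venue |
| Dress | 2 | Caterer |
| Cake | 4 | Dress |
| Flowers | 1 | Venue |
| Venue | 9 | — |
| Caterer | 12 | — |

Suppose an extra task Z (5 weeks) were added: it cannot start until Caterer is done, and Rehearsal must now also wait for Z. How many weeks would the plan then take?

22

Originally the plan takes 22 weeks.
With Z inserted, Rehearsal now waits for max(Caterer, Dress, Cake, Z).
New critical path: Caterer→Dress→Cake→Rehearsal = 12+2+4+4 = 22 ⇒ 22 weeks.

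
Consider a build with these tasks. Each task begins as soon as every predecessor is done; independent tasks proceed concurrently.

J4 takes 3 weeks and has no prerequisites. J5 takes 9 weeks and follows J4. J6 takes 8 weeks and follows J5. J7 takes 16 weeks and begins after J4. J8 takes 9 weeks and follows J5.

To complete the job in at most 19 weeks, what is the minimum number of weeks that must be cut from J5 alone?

Current finish: 21 weeks; target: 19.
J5 is on every critical path, so each week cut from J5 cuts the finish by one (this holds down to a finish of 19).
Need 21 − 19 = 2 weeks off J5 → J5 becomes 7 weeks, finish becomes 19.

2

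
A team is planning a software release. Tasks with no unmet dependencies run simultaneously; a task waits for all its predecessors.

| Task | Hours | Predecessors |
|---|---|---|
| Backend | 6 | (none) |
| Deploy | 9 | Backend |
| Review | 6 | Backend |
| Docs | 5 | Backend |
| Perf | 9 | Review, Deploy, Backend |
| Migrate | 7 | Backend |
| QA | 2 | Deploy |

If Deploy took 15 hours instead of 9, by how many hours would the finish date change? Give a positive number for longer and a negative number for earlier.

6

Actual critical path: Backend→Deploy→Perf = 6+9+9 = 24 ⇒ 24 hours.
Since Deploy is critical, the +6 change carries straight to that chain (now 30 hours).
That remains the longest chain; total 30 hours.
Change in finish: 30 − 24 = +6 hours.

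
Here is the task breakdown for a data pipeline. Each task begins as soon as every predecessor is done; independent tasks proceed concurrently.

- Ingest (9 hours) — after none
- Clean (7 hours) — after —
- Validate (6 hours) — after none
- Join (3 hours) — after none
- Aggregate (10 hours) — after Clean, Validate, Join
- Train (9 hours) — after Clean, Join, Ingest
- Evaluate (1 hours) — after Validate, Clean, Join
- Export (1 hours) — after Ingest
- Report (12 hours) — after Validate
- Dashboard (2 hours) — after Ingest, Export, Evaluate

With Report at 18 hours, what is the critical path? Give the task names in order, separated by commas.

Actual critical path: Validate→Report = 6+12 = 18 ⇒ 18 hours.
Report is on the critical path; changing it to 18 makes that path 24 hours.
That remains the longest chain; total 24 hours.

Validate, Report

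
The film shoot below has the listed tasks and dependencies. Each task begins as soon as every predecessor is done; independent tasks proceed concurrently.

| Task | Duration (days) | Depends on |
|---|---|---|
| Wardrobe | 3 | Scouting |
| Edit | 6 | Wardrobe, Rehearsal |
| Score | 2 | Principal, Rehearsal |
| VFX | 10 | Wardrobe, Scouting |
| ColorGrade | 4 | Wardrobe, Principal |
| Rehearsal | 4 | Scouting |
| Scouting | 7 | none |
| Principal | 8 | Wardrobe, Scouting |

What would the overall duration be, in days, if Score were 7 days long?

Critical path before the change: Scouting→Wardrobe→Principal→ColorGrade = 7+3+8+4 = 22 giving 22 days.
The longest path through Score is only 20 days, so Score has float 2.
New critical path: Scouting→Wardrobe→Principal→Score = 7+3+8+7 = 25 ⇒ 25 days.

25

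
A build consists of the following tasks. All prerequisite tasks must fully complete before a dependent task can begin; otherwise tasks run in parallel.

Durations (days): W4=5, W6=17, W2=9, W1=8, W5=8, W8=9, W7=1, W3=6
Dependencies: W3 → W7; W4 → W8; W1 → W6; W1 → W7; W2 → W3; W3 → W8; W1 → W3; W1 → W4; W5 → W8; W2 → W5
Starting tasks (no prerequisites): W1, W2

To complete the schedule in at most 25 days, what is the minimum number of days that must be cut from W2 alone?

1

Current finish: 26 days; target: 25.
W2 is on every critical path, so each day cut from W2 cuts the finish by one (this holds down to a finish of 25).
Need 26 − 25 = 1 day off W2 → W2 becomes 8 days, finish becomes 25.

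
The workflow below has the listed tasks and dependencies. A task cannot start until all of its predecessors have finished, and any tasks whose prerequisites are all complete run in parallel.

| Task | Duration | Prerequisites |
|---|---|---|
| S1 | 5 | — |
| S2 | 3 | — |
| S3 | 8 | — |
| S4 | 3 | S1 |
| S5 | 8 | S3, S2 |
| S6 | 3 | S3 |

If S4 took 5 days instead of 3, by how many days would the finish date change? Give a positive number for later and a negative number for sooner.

Critical path before the change: S3→S5 = 8+8 = 16 giving 16 days.
S4 is off the critical path — its longest chain is 8 days, giving 8 of slack.
No other chain overtakes it, so the finish is 16 days.
Change in finish: 16 − 16 = +0 days.

0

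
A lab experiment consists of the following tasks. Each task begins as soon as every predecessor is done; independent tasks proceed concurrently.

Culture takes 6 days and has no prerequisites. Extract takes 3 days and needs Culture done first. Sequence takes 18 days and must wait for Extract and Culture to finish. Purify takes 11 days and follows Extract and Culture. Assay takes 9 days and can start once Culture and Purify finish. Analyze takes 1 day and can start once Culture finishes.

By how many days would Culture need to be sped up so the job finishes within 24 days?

5

Current finish: 29 days; target: 24.
Culture is on every critical path, so each day cut from Culture cuts the finish by one (this holds down to a finish of 24).
Need 29 − 24 = 5 days off Culture → Culture becomes 1 day, finish becomes 24.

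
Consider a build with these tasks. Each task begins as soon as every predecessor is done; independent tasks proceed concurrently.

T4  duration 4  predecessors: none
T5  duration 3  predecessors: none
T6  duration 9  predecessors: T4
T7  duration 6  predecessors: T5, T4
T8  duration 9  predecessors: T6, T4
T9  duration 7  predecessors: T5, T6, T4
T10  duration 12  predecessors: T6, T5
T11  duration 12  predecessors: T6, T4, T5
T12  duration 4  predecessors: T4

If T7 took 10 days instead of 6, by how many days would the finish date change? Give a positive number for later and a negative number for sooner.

0

Critical path before the change: T4→T6→T10 = 4+9+12 = 25 giving 25 days.
The longest path through T7 is only 10 days, so T7 has float 15.
That remains the longest chain; total 25 days.
Change in finish: 25 − 25 = +0 days.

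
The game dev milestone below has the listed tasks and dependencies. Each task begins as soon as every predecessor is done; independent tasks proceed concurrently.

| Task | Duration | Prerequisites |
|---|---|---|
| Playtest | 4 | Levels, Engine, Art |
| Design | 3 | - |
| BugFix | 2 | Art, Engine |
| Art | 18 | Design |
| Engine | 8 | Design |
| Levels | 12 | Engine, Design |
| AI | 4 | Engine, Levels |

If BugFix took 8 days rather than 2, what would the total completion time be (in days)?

Baseline: Design→Engine→Levels→AI = 3+8+12+4 = 27 → 27 days.
BugFix has 4 days of float (longest path through it is 23).
The binding chain switches to Design→Art→BugFix = 3+18+8 = 29; finish 29 days.

29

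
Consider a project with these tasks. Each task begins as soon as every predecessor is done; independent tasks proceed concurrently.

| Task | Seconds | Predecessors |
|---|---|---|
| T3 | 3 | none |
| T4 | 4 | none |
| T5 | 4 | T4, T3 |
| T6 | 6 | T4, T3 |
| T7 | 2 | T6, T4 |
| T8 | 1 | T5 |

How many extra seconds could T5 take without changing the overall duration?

The longest chain is T4→T6→T7 = 4+6+2 = 12; overall finish 12 seconds.
The longest chain containing T5 totals 9 seconds.
So T5 can slip 11 − 8 = 3 seconds.

3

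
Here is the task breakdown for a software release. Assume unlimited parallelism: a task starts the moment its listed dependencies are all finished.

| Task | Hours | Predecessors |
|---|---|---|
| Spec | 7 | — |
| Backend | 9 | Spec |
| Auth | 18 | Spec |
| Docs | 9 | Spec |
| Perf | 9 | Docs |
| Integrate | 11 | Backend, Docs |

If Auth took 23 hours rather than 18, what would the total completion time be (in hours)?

Actual critical path: Spec→Backend→Integrate = 7+9+11 = 27 ⇒ 27 hours.
Auth is off the critical path — its longest chain is 25 hours, giving 2 of slack.
The binding chain switches to Spec→Auth = 7+23 = 30; finish 30 hours.

30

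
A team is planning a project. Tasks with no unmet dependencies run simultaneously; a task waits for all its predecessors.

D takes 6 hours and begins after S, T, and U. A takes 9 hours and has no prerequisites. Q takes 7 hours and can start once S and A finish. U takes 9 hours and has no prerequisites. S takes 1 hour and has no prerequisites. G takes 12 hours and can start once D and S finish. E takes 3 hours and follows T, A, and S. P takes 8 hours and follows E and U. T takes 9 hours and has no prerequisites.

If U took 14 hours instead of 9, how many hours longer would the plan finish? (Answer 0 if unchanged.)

Critical path before the change: U→D→G = 9+6+12 = 27 giving 27 hours.
U lies on that path, so at 14 hours the path becomes 32 hours.
That remains the longest chain; total 32 hours.
Change in finish: 32 − 27 = +5 hours.

5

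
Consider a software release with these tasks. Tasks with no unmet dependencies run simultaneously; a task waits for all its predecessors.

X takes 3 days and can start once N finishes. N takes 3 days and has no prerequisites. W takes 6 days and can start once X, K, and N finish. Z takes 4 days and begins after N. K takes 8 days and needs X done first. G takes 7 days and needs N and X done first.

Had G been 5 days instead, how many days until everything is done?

Baseline: N→X→K→W = 3+3+8+6 = 20 → 20 days.
The longest path through G is only 13 days, so G has float 7.
That remains the longest chain; total 20 days.

20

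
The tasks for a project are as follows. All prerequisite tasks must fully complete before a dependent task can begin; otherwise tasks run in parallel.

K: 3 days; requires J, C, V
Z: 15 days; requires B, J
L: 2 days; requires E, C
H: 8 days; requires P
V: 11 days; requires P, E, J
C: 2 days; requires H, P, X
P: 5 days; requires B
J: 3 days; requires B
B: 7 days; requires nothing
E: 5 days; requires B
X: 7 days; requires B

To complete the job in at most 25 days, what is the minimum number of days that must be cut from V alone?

1

Current finish: 26 days; target: 25.
V is on every critical path, so each day cut from V cuts the finish by one (this holds down to a finish of 25).
Need 26 − 25 = 1 day off V → V becomes 10 days, finish becomes 25.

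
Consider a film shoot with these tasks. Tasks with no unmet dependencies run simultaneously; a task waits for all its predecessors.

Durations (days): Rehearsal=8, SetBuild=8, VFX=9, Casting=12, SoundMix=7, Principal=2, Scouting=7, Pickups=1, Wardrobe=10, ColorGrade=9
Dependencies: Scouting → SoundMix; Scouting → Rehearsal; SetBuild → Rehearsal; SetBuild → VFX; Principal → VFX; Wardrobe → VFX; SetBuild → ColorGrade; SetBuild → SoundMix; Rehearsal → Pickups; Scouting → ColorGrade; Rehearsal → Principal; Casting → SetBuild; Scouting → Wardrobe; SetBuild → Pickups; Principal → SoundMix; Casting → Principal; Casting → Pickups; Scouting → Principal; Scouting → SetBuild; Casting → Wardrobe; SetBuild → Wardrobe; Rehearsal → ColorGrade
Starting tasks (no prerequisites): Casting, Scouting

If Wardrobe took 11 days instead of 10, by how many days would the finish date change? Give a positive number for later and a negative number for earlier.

Baseline: Casting→SetBuild→Wardrobe→VFX = 12+8+10+9 = 39 → 39 days.
Since Wardrobe is critical, the +1 change carries straight to that chain (now 40 days).
That remains the longest chain; total 40 days.
Change in finish: 40 − 39 = +1 days.

1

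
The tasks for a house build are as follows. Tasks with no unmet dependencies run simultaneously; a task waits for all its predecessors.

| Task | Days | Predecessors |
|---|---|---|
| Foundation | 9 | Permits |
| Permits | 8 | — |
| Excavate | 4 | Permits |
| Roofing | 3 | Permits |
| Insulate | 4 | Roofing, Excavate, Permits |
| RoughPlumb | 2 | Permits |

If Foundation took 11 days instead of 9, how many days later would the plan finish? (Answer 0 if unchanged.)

The binding path is Permits→Foundation = 8+9 = 17; finish at 17 days.
Foundation lies on that path, so at 11 days the path becomes 19 days.
That remains the longest chain; total 19 days.
Change in finish: 19 − 17 = +2 days.

2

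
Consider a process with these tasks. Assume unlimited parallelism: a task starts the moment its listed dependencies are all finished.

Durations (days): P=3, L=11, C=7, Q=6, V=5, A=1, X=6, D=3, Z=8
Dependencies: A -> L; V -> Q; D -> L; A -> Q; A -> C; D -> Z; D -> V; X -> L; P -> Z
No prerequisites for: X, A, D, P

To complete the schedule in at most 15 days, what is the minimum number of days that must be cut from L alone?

2

Current finish: 17 days; target: 15.
L is on every critical path, so each day cut from L cuts the finish by one (this holds down to a finish of 14).
Need 17 − 15 = 2 days off L → L becomes 9 days, finish becomes 15.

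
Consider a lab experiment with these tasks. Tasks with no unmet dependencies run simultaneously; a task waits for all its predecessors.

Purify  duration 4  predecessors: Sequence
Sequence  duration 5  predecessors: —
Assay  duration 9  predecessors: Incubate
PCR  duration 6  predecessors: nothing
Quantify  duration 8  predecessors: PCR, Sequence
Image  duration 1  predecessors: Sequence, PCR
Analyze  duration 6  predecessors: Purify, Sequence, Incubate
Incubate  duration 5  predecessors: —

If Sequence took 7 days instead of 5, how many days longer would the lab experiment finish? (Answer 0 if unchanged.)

2

Actual critical path: Sequence→Purify→Analyze = 5+4+6 = 15 ⇒ 15 days.
Since Sequence is critical, the +2 change carries straight to that chain (now 17 days).
No other chain overtakes it, so the finish is 17 days.
Change in finish: 17 − 15 = +2 days.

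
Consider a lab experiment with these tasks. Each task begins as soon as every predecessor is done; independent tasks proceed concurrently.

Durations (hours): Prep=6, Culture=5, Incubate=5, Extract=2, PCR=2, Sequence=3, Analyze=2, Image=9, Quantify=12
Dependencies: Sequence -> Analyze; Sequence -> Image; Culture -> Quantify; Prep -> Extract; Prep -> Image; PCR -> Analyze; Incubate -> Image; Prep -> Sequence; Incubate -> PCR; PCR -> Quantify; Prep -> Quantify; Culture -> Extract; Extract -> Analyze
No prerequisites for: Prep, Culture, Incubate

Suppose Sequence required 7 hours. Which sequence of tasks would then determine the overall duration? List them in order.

The binding path is Incubate→PCR→Quantify = 5+2+12 = 19; finish at 19 hours.
The longest path through Sequence is only 18 hours, so Sequence has float 1.
The binding chain switches to Prep→Sequence→Image = 6+7+9 = 22; finish 22 hours.

Prep, Sequence, Image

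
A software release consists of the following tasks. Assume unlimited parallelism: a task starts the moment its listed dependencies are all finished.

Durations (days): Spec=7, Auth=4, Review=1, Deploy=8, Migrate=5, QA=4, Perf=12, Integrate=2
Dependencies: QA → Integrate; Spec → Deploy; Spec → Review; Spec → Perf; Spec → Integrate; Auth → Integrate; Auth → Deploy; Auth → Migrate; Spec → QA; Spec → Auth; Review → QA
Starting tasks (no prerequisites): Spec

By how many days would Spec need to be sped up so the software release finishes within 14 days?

Current finish: 19 days; target: 14.
Spec is on every critical path, so each day cut from Spec cuts the finish by one (this holds down to a finish of 13).
Need 19 − 14 = 5 days off Spec → Spec becomes 2 days, finish becomes 14.

5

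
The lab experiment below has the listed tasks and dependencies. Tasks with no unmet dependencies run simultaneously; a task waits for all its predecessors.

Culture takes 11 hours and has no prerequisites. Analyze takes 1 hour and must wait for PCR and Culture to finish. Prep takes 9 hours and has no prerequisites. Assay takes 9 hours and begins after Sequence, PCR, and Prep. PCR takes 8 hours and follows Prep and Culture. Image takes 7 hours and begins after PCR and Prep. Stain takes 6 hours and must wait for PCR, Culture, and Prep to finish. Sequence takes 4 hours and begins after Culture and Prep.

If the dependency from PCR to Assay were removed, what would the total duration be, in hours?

26

With the dependency in place, Culture→PCR→Assay = 11+8+9 = 28 sets the finish at 28 hours.
Without PCR→Assay, Assay's earliest start moves from 19 to 15.
After: Culture→PCR→Image = 11+8+7 = 26 → 26 hours.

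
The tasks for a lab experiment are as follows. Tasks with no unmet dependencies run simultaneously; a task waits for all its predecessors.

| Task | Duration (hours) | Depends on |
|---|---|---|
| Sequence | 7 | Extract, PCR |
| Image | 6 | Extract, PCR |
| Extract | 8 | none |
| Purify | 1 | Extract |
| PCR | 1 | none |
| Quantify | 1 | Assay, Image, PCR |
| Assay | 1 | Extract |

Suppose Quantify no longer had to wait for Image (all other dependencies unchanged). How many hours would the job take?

15

Original critical path: Extract→Sequence = 8+7 = 15 ⇒ 15 hours.
Without Image→Quantify, Quantify's earliest start moves from 14 to 9.
New critical path: Extract→Sequence = 8+7 = 15 ⇒ 15 hours.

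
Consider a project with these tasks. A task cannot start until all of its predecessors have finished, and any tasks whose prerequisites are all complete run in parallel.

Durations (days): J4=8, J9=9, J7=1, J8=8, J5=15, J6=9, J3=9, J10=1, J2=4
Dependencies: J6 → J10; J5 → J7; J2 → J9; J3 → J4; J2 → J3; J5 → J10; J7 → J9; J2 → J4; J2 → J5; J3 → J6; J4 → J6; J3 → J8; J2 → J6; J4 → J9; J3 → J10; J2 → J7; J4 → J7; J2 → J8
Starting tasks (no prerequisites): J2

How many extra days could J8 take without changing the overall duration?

Critical path: J2→J3→J4→J6→J10 = 4+9+8+9+1 = 31, so the finish is 31 days.
The longest chain containing J8 totals 21 days.
Slack of J8 = 23 − 13 = 10 days.

10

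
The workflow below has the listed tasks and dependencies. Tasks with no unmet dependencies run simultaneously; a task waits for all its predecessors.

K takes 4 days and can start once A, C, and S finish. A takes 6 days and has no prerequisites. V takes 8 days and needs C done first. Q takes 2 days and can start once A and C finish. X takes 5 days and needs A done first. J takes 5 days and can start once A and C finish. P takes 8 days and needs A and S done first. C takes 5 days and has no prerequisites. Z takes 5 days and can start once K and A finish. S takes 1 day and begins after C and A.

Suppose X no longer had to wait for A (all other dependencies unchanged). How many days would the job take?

With the dependency in place, A→S→K→Z = 6+1+4+5 = 16 sets the finish at 16 days.
Without A→X, X's earliest start moves from 6 to 0.
The longest chain is now A→S→K→Z = 6+1+4+5 = 16, so the job takes 16 days.

16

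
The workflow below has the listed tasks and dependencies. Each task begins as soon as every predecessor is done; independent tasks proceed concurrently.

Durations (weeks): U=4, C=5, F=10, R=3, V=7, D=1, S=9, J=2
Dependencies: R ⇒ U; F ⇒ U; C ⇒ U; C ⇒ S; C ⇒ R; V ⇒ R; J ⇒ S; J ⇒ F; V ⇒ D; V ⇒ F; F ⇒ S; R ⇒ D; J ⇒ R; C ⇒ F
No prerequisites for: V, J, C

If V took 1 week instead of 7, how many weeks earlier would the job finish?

As given, the longest chain is V→F→S = 7+10+9 = 26, so the finish is 26 weeks.
V is on the critical path; changing it to 1 makes that path 20 weeks.
New critical path: C→F→S = 5+10+9 = 24 ⇒ 24 weeks.
Change in finish: 24 − 26 = -2 weeks.

2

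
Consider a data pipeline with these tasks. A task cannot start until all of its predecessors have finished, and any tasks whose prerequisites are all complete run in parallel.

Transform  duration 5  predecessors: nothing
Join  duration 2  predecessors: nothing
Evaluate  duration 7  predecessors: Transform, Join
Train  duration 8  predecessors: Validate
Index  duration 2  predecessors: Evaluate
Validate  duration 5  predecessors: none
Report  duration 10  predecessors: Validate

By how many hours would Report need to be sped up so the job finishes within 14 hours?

1

Current finish: 15 hours; target: 14.
Report is on every critical path, so each hour cut from Report cuts the finish by one (this holds down to a finish of 14).
Need 15 − 14 = 1 hour off Report → Report becomes 9 hours, finish becomes 14.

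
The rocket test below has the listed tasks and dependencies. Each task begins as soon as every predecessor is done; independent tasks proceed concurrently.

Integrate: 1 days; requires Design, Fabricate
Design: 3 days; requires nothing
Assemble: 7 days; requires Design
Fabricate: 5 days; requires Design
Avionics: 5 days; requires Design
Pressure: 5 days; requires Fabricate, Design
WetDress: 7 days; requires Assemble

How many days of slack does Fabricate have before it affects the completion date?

4

The longest chain is Design→Assemble→WetDress = 3+7+7 = 17; overall finish 17 days.
The longest chain containing Fabricate totals 13 days.
Float = 17 − 13 = 4.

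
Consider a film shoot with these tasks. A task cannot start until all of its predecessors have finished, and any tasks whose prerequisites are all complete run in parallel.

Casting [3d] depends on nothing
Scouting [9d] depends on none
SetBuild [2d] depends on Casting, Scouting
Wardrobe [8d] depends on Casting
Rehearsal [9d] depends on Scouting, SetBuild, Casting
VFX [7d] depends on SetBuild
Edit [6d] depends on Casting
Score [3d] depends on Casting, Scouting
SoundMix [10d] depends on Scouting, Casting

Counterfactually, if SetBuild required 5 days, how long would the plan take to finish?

As given, the longest chain is Scouting→SetBuild→Rehearsal = 9+2+9 = 20, so the finish is 20 days.
SetBuild lies on that path, so at 5 days the path becomes 23 days.
The critical path is still Scouting→SetBuild→Rehearsal; finish is now 23 days.

23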